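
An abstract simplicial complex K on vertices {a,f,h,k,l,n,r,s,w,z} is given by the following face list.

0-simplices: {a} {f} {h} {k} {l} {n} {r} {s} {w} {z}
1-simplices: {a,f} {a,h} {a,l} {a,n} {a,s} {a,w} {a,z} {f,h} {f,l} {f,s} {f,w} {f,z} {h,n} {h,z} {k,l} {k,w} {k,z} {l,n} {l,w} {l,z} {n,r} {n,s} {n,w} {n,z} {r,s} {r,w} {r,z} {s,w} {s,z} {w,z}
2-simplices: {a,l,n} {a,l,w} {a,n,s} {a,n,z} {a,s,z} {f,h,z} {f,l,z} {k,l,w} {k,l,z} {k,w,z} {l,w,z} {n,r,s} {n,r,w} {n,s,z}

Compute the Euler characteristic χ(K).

n_0=10 n_1=30 n_2=14
χ=+10−30+14=-6

χ(K)=-6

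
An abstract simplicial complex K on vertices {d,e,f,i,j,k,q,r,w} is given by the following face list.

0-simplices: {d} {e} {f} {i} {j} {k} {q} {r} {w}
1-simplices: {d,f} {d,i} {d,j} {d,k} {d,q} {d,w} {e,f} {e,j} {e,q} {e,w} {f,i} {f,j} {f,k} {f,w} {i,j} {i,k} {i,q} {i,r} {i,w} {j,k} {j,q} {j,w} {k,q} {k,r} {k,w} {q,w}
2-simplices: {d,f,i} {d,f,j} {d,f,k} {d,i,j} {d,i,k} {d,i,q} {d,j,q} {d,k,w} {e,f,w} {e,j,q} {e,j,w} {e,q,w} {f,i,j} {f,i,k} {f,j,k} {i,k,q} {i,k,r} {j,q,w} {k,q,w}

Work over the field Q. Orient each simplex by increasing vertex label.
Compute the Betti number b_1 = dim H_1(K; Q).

n_0=9 n_1=26 n_2=19  [Q]
∂1: piv[df,di,dj,dk,dq,dw,ef,ir] rk=8  ker:ej,eq,ew,fi,fj,fk,fw,ij,ik,iq,iw,jk,jq,jw,kq,kr,kw,qw
∂2: piv[dfi,dfj,dfk,dij,dik,diq,djq,dkw,efw,ejq,ejw,eqw,fjk,ikq,ikr,kqw] rk=16  ker:fij,fik,jqw
b_1=(26−8)−16=2

b_1=2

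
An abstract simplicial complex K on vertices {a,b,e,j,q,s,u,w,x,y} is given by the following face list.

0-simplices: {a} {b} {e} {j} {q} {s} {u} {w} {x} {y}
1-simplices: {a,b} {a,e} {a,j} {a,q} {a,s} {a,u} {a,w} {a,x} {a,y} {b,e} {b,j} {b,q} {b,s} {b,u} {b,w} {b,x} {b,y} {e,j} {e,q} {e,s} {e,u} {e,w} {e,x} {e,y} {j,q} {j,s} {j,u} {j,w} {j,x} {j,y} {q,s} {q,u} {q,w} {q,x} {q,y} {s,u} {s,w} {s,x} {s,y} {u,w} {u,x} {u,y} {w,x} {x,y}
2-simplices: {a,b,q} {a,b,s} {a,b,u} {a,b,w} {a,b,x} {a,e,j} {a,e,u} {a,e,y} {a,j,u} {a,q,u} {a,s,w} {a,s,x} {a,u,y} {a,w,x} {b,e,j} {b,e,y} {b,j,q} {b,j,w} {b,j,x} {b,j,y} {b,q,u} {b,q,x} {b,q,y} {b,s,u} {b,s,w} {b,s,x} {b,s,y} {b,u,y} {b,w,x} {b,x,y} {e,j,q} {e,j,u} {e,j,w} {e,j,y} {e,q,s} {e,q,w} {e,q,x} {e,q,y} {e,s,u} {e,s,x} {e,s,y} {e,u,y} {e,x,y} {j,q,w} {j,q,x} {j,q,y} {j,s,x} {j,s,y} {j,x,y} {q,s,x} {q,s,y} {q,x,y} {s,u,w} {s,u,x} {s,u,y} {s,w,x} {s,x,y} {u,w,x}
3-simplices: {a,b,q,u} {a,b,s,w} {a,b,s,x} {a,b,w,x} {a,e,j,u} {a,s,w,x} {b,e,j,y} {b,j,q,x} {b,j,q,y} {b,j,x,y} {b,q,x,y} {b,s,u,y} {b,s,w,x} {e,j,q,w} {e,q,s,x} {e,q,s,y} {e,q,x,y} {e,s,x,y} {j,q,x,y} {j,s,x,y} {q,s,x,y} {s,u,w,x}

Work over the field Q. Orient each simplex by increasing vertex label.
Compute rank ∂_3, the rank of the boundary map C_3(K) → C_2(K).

n_0=10 n_1=44 n_2=58 n_3=22  [Q]
∂1: piv[ab,ae,aj,aq,as,au,aw,ax,ay] rk=9  ker:be,bj,bq,bs,bu,bw,bx,by,ej,eq,es,eu,ew,ex,ey,jq,js,ju,jw,jx,jy,qs,qu,qw,qx,qy,su,sw,sx,sy,uw,ux,uy,wx,xy
∂2: piv[abq,abs,abu,abw,abx,aej,aeu,aey,aju,aqu,asw,asx,auy,awx,bej,bey,bjq,bjw,bjx,bjy,bqx,bqy,bsu,bsy,buy,bxy,ejq,ejw,eqs,eqw,eqx,esu,jsx,suw,sux] rk=35  ker:bqu,bsw,bsx,bwx,eju,ejy,eqy,esx,esy,euy,exy,jqw,jqx,jqy,jsy,jxy,qsx,qsy,qxy,suy,swx,sxy,uwx
∂3: piv[abqu,absw,absx,abwx,aeju,aswx,bejy,bjqx,bjqy,bjxy,bqxy,bsuy,ejqw,eqsx,eqsy,eqxy,esxy,jsxy,suwx] rk=19  ker:bswx,jqxy,qsxy
rk∂_3=19

rank∂_3=19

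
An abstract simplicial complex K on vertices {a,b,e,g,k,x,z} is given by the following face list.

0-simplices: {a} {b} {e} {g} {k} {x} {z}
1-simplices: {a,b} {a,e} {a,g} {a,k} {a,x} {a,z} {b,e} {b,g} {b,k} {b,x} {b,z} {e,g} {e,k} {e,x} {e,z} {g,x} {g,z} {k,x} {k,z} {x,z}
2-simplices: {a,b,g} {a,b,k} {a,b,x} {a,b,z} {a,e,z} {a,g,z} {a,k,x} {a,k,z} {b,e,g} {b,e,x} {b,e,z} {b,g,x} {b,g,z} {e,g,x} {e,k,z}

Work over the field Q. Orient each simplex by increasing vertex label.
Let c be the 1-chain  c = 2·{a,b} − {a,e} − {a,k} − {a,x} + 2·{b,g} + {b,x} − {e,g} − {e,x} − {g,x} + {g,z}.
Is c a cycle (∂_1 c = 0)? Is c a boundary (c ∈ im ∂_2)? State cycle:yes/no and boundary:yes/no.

cycle:no boundary:no

n_0=7 n_1=20 n_2=15  [Q]
∂1: piv[ab,ae,ag,ak,ax,az] rk=6  ker:be,bg,bk,bx,bz,eg,ek,ex,ez,gx,gz,kx,kz,xz
∂2: piv[abg,abk,abx,abz,aez,agz,akx,akz,beg,bex,bez,bgx,ekz] rk=13  ker:bgz,egx
∂1c = {a} − {b} + {e} + {g} − {k} − 2·{x} + {z}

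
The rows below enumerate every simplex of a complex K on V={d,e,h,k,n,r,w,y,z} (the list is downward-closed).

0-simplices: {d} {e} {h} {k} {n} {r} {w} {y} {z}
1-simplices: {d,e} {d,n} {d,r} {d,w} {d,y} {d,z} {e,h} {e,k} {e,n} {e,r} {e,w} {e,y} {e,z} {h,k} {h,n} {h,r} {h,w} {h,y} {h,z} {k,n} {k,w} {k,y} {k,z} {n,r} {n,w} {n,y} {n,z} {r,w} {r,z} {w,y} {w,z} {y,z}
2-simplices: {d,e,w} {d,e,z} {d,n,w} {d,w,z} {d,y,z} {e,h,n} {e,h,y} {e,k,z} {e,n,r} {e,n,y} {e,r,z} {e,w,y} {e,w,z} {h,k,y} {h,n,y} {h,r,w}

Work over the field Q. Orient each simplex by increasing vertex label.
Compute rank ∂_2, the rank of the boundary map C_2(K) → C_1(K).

rank∂_2=14

n_0=9 n_1=32 n_2=16  [Q]
∂1: piv[de,dn,dr,dw,dy,dz,eh,ek] rk=8  ker:en,er,ew,ey,ez,hk,hn,hr,hw,hy,hz,kn,kw,ky,kz,nr,nw,ny,nz,rw,rz,wy,wz,yz
∂2: piv[dew,dez,dnw,dwz,dyz,ehn,ehy,ekz,enr,eny,erz,ewy,hky,hrw] rk=14  ker:ewz,hny
rk∂_2=14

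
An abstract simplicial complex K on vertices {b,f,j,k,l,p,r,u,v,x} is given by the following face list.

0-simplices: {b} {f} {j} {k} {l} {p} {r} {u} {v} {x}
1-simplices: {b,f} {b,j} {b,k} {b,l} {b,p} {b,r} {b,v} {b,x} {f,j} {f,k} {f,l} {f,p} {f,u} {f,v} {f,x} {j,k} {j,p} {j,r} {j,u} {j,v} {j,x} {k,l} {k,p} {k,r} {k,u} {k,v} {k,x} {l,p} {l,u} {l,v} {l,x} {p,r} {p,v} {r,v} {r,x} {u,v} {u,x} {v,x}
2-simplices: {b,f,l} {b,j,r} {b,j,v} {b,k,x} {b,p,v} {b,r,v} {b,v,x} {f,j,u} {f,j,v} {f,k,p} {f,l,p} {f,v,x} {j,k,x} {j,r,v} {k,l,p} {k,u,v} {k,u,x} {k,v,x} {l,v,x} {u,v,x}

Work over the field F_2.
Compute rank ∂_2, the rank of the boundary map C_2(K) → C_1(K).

n_0=10 n_1=38 n_2=20  [Z2]
∂1: piv[bf,bj,bk,bl,bp,br,bv,bx,fu] rk=9  ker:fj,fk,fl,fp,fv,fx,jk,jp,jr,ju,jv,jx,kl,kp,kr,ku,kv,kx,lp,lu,lv,lx,pr,pv,rv,rx,uv,ux,vx
∂2: piv[bfl,bjr,bjv,bkx,bpv,brv,bvx,fju,fjv,fkp,flp,fvx,jkx,klp,kuv,kux,kvx,lvx] rk=18  ker:jrv,uvx
rk∂_2=18

rank∂_2=18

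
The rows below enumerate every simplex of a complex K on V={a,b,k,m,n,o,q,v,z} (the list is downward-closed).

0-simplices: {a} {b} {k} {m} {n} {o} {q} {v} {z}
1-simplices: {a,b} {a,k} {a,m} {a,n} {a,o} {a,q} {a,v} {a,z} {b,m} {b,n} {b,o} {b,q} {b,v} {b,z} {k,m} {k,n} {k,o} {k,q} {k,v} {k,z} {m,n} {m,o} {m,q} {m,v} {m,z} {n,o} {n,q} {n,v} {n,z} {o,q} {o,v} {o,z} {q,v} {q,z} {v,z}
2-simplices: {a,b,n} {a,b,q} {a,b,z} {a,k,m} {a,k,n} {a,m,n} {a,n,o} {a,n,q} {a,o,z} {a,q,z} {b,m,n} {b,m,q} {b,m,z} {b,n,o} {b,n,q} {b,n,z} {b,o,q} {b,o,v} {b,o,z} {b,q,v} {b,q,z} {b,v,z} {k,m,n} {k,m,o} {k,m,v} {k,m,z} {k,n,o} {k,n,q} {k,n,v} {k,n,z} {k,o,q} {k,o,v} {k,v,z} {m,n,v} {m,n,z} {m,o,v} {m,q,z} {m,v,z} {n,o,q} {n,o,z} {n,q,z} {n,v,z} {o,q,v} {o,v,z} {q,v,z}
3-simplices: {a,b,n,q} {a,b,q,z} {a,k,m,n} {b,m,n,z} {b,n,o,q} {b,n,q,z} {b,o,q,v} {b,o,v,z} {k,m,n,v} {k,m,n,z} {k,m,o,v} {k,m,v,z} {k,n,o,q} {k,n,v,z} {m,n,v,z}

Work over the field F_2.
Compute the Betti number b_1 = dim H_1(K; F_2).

n_0=9 n_1=35 n_2=45 n_3=15  [Z2]
∂1: piv[ab,ak,am,an,ao,aq,av,az] rk=8  ker:bm,bn,bo,bq,bv,bz,km,kn,ko,kq,kv,kz,mn,mo,mq,mv,mz,no,nq,nv,nz,oq,ov,oz,qv,qz,vz
∂2: piv[abn,abq,abz,akm,akn,amn,ano,anq,aoz,aqz,bmn,bmq,bmz,bno,bnz,boq,bov,bqv,bvz,kmo,kmv,kmz,kno,knq,knv,kov] rk=26  ker:bnq,boz,bqz,kmn,knz,koq,kvz,mnv,mnz,mov,mqz,mvz,noq,noz,nqz,nvz,oqv,ovz,qvz
∂3: piv[abnq,abqz,akmn,bmnz,bnoq,bnqz,boqv,bovz,kmnv,kmnz,kmov,kmvz,knoq,knvz] rk=14  ker:mnvz
b_1=(35−8)−26=1

b_1=1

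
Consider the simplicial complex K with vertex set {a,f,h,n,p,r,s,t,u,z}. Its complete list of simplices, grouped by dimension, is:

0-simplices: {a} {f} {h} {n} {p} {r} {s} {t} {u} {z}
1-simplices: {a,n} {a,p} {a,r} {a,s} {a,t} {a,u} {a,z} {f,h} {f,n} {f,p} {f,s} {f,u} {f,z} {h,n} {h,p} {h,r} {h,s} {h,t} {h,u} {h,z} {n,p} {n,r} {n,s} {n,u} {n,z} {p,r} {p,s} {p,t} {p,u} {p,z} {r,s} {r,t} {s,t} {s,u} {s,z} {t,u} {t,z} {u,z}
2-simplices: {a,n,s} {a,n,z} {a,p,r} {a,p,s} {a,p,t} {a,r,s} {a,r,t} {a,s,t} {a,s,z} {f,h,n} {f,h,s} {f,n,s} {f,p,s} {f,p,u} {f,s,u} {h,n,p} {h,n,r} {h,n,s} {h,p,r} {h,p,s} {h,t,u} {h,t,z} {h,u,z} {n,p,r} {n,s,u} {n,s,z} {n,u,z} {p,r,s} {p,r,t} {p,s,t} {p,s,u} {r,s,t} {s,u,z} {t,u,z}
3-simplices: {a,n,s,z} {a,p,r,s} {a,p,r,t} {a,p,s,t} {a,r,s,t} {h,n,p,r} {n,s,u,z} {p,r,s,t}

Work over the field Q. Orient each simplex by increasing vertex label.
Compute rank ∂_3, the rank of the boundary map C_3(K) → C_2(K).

n_0=10 n_1=38 n_2=34 n_3=8  [Q]
∂1: piv[an,ap,ar,as,at,au,az,fh,fn] rk=9  ker:fp,fs,fu,fz,hn,hp,hr,hs,ht,hu,hz,np,nr,ns,nu,nz,pr,ps,pt,pu,pz,rs,rt,st,su,sz,tu,tz,uz
∂2: piv[ans,anz,apr,aps,apt,ars,art,ast,asz,fhn,fhs,fns,fps,fpu,fsu,hnp,hnr,hpr,hps,htu,htz,huz,nsu,nuz] rk=24  ker:hns,npr,nsz,prs,prt,pst,psu,rst,suz,tuz
∂3: piv[ansz,aprs,aprt,apst,arst,hnpr,nsuz] rk=7  ker:prst
rk∂_3=7

rank∂_3=7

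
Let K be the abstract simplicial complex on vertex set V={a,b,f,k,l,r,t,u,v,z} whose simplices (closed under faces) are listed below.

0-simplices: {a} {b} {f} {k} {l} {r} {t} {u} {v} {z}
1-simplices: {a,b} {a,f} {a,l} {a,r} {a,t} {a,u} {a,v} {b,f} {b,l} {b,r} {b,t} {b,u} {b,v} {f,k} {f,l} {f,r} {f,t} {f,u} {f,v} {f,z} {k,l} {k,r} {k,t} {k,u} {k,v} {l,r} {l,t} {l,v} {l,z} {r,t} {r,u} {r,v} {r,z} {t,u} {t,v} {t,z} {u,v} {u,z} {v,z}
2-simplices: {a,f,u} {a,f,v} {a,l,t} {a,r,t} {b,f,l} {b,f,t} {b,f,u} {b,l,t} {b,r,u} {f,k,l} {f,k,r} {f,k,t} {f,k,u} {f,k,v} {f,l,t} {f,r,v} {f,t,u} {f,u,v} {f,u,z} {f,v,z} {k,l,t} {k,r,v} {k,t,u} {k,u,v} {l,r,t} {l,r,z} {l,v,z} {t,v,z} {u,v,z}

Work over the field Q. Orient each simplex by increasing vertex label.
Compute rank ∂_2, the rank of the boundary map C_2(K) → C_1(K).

rank∂_2=23

n_0=10 n_1=39 n_2=29  [Q]
∂1: piv[ab,af,al,ar,at,au,av,fk,fz] rk=9  ker:bf,bl,br,bt,bu,bv,fl,fr,ft,fu,fv,kl,kr,kt,ku,kv,lr,lt,lv,lz,rt,ru,rv,rz,tu,tv,tz,uv,uz,vz
∂2: piv[afu,afv,alt,art,bfl,bft,bfu,blt,bru,fkl,fkr,fkt,fku,fkv,frv,ftu,fuv,fuz,fvz,lrt,lrz,lvz,tvz] rk=23  ker:flt,klt,krv,ktu,kuv,uvz
rk∂_2=23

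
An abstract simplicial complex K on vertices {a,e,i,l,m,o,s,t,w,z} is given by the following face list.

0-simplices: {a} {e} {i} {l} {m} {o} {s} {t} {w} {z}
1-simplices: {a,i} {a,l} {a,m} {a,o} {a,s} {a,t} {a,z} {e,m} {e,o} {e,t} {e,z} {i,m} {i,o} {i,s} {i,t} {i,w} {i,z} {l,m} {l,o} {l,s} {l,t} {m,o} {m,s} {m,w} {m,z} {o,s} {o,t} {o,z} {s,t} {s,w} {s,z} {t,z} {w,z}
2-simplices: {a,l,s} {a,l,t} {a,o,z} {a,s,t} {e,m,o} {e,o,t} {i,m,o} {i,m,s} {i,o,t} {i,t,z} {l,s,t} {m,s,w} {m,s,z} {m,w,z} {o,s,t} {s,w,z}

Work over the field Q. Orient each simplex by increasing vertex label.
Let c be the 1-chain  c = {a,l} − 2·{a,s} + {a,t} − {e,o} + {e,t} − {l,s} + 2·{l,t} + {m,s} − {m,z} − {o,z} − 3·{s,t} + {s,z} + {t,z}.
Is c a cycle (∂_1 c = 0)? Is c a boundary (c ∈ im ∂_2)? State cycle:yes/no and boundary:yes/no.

cycle:yes boundary:no

n_0=10 n_1=33 n_2=16  [Q]
∂1: piv[ai,al,am,ao,as,at,az,em,iw] rk=9  ker:eo,et,ez,im,io,is,it,iz,lm,lo,ls,lt,mo,ms,mw,mz,os,ot,oz,st,sw,sz,tz,wz
∂2: piv[als,alt,aoz,ast,emo,eot,imo,ims,iot,itz,msw,msz,mwz,ost] rk=14  ker:lst,swz
∂1c = 0
c vs im∂2: residual ≠ 0 ⇒ not boundary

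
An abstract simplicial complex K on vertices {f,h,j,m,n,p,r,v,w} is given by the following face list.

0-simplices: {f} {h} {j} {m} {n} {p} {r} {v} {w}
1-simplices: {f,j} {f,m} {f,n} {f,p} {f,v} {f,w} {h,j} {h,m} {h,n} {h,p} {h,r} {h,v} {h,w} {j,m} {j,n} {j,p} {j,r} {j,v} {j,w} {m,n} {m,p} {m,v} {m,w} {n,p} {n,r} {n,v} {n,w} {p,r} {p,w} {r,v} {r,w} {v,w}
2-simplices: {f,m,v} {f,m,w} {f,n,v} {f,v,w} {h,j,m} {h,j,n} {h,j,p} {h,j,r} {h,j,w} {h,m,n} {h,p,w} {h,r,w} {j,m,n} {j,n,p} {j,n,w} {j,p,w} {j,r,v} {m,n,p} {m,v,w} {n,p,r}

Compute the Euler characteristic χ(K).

χ(K)=-3

n_0=9 n_1=32 n_2=20
χ=+9−32+20=-3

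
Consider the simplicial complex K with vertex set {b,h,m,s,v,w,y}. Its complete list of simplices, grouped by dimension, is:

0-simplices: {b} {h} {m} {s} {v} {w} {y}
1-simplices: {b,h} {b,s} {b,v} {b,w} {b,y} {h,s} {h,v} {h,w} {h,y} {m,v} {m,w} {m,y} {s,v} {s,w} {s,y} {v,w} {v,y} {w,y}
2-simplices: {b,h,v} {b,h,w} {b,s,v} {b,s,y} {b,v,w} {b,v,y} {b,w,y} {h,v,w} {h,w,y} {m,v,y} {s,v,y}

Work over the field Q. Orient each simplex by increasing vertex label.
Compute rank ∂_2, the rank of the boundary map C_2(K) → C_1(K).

rank∂_2=9

n_0=7 n_1=18 n_2=11  [Q]
∂1: piv[bh,bs,bv,bw,by,mv] rk=6  ker:hs,hv,hw,hy,mw,my,sv,sw,sy,vw,vy,wy
∂2: piv[bhv,bhw,bsv,bsy,bvw,bvy,bwy,hwy,mvy] rk=9  ker:hvw,svy
rk∂_2=9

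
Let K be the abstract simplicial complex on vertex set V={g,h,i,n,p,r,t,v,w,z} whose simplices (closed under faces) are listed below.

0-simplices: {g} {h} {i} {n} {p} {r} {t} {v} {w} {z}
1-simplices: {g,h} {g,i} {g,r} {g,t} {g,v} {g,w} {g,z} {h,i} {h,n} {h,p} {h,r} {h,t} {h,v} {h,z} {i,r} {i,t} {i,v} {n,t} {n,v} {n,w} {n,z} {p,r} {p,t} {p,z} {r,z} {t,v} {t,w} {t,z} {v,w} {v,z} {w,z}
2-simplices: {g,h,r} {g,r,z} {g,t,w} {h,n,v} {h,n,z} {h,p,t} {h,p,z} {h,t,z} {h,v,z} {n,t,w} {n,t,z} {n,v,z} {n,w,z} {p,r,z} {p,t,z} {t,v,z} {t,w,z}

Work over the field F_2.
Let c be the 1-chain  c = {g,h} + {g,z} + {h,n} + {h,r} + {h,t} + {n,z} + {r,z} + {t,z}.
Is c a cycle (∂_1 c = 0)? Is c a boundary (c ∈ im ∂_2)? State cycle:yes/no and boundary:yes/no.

n_0=10 n_1=31 n_2=17  [Z2]
∂1: piv[gh,gi,gr,gt,gv,gw,gz,hn,hp] rk=9  ker:hi,hr,ht,hv,hz,ir,it,iv,nt,nv,nw,nz,pr,pt,pz,rz,tv,tw,tz,vw,vz,wz
∂2: piv[ghr,grz,gtw,hnv,hnz,hpt,hpz,htz,hvz,ntw,ntz,nwz,prz,tvz] rk=14  ker:nvz,ptz,twz
∂1c = 0
c vs im∂2: reduces to 0 ⇒ boundary

cycle:yes boundary:yes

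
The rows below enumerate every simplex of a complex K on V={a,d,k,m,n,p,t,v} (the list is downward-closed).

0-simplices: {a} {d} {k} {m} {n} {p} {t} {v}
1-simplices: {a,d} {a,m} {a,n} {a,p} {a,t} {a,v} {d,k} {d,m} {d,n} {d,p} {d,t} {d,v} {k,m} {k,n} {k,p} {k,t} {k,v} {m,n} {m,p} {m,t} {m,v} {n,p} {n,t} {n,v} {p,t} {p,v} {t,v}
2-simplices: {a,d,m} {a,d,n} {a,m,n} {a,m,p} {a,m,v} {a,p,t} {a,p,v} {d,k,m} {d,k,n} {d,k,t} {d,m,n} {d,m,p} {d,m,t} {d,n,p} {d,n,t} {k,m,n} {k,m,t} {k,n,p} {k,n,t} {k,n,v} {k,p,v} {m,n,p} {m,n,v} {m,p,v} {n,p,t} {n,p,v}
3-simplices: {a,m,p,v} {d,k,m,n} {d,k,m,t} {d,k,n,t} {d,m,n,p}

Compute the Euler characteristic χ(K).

n_0=8 n_1=27 n_2=26 n_3=5
χ=+8−27+26−5=2

χ(K)=2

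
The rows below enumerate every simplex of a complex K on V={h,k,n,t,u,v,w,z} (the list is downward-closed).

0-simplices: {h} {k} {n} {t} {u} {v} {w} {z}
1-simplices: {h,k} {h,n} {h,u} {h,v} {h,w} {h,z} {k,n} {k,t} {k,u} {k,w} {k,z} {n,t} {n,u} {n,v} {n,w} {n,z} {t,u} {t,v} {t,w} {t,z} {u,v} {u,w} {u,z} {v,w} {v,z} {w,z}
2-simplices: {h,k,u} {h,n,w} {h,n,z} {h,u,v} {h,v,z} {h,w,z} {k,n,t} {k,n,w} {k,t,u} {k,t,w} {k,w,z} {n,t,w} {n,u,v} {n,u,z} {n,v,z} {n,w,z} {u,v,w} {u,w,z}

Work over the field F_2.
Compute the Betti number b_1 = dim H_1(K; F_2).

b_1=3

n_0=8 n_1=26 n_2=18  [Z2]
∂1: piv[hk,hn,hu,hv,hw,hz,kt] rk=7  ker:kn,ku,kw,kz,nt,nu,nv,nw,nz,tu,tv,tw,tz,uv,uw,uz,vw,vz,wz
∂2: piv[hku,hnw,hnz,huv,hvz,hwz,knt,knw,ktu,ktw,kwz,nuv,nuz,nvz,uvw,uwz] rk=16  ker:ntw,nwz
b_1=(26−7)−16=3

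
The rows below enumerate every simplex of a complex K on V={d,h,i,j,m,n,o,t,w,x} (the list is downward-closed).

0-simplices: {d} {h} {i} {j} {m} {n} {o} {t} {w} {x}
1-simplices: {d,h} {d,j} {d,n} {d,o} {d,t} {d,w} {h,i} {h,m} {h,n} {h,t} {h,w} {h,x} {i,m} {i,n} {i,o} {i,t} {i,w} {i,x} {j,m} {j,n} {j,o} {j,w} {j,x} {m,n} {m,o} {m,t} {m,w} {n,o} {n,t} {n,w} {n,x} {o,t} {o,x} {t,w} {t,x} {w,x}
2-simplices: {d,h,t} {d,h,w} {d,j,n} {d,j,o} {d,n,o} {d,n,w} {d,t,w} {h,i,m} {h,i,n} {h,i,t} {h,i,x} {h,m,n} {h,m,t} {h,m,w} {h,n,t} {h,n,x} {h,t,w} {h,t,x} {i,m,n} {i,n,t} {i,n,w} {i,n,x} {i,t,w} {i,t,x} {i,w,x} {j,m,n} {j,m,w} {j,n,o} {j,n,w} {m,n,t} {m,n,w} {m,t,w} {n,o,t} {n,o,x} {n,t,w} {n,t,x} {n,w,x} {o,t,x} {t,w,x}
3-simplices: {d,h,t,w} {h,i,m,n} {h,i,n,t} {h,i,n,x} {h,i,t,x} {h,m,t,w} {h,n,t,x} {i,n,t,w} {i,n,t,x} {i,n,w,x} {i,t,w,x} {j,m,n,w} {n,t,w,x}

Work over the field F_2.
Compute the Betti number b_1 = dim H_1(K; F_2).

n_0=10 n_1=36 n_2=39 n_3=13  [Z2]
∂1: piv[dh,dj,dn,do,dt,dw,hi,hm,hx] rk=9  ker:hn,ht,hw,im,in,io,it,iw,ix,jm,jn,jo,jw,jx,mn,mo,mt,mw,no,nt,nw,nx,ot,ox,tw,tx,wx
∂2: piv[dht,dhw,djn,djo,dno,dnw,dtw,him,hin,hit,hix,hmn,hmt,hmw,hnt,hnx,htx,inw,itw,iwx,jmn,jmw,not,nox] rk=24  ker:htw,imn,int,inx,itx,jno,jnw,mnt,mnw,mtw,ntw,ntx,nwx,otx,twx
∂3: piv[dhtw,himn,hint,hinx,hitx,hmtw,hntx,intw,inwx,itwx,jmnw] rk=11  ker:intx,ntwx
b_1=(36−9)−24=3

b_1=3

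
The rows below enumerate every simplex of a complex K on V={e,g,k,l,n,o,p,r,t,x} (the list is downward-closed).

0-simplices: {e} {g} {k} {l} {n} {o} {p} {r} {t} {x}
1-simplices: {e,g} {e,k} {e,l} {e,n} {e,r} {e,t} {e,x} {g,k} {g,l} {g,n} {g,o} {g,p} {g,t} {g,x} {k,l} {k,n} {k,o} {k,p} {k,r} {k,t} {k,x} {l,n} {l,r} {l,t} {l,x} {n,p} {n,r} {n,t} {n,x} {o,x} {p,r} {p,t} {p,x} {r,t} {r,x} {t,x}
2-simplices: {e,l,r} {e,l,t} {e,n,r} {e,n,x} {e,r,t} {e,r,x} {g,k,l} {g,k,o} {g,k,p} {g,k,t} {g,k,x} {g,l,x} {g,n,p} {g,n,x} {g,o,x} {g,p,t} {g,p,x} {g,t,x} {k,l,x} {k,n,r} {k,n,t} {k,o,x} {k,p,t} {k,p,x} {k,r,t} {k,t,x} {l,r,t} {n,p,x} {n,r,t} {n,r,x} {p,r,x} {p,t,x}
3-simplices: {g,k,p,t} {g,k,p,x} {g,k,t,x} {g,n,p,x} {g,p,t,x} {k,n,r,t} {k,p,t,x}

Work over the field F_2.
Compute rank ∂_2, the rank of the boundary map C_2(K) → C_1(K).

n_0=10 n_1=36 n_2=32 n_3=7  [Z2]
∂1: piv[eg,ek,el,en,er,et,ex,go,gp] rk=9  ker:gk,gl,gn,gt,gx,kl,kn,ko,kp,kr,kt,kx,ln,lr,lt,lx,np,nr,nt,nx,ox,pr,pt,px,rt,rx,tx
∂2: piv[elr,elt,enr,enx,ert,erx,gkl,gko,gkp,gkt,gkx,glx,gnp,gnx,gox,gpt,gpx,gtx,knr,knt,krt,prx] rk=22  ker:klx,kox,kpt,kpx,ktx,lrt,npx,nrt,nrx,ptx
∂3: piv[gkpt,gkpx,gktx,gnpx,gptx,knrt] rk=6  ker:kptx
rk∂_2=22

rank∂_2=22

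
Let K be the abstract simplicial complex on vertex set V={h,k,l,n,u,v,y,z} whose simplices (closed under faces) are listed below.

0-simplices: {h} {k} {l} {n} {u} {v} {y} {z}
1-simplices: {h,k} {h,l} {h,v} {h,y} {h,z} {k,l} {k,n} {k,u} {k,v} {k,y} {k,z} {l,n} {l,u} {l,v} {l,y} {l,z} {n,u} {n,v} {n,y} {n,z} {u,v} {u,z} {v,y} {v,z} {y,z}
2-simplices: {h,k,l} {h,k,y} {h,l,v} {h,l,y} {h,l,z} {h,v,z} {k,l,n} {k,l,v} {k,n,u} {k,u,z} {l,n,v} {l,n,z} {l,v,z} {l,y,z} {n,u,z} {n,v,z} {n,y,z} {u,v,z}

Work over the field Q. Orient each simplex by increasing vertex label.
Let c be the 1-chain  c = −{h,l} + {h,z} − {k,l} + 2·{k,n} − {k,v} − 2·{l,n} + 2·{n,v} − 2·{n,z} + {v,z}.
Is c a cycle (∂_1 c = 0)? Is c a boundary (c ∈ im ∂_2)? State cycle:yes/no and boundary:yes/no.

n_0=8 n_1=25 n_2=18  [Q]
∂1: piv[hk,hl,hv,hy,hz,kn,ku] rk=7  ker:kl,kv,ky,kz,ln,lu,lv,ly,lz,nu,nv,ny,nz,uv,uz,vy,vz,yz
∂2: piv[hkl,hky,hlv,hly,hlz,hvz,kln,klv,knu,kuz,lnv,lnz,lyz,nuz,nyz,uvz] rk=16  ker:lvz,nvz
∂1c = 0
c vs im∂2: reduces to 0 ⇒ boundary

cycle:yes boundary:yes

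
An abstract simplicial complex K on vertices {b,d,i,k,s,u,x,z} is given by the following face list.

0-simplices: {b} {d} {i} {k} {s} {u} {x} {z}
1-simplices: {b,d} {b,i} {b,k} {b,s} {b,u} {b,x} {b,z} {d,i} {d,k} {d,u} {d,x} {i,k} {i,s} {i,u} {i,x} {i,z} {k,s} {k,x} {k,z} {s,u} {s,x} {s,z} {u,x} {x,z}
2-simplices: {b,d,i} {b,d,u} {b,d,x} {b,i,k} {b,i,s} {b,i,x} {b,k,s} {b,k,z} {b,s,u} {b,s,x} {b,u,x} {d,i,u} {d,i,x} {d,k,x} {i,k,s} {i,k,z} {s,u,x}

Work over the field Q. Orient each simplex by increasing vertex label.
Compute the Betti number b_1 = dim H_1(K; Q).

b_1=3

n_0=8 n_1=24 n_2=17  [Q]
∂1: piv[bd,bi,bk,bs,bu,bx,bz] rk=7  ker:di,dk,du,dx,ik,is,iu,ix,iz,ks,kx,kz,su,sx,sz,ux,xz
∂2: piv[bdi,bdu,bdx,bik,bis,bix,bks,bkz,bsu,bsx,bux,diu,dkx,ikz] rk=14  ker:dix,iks,sux
b_1=(24−7)−14=3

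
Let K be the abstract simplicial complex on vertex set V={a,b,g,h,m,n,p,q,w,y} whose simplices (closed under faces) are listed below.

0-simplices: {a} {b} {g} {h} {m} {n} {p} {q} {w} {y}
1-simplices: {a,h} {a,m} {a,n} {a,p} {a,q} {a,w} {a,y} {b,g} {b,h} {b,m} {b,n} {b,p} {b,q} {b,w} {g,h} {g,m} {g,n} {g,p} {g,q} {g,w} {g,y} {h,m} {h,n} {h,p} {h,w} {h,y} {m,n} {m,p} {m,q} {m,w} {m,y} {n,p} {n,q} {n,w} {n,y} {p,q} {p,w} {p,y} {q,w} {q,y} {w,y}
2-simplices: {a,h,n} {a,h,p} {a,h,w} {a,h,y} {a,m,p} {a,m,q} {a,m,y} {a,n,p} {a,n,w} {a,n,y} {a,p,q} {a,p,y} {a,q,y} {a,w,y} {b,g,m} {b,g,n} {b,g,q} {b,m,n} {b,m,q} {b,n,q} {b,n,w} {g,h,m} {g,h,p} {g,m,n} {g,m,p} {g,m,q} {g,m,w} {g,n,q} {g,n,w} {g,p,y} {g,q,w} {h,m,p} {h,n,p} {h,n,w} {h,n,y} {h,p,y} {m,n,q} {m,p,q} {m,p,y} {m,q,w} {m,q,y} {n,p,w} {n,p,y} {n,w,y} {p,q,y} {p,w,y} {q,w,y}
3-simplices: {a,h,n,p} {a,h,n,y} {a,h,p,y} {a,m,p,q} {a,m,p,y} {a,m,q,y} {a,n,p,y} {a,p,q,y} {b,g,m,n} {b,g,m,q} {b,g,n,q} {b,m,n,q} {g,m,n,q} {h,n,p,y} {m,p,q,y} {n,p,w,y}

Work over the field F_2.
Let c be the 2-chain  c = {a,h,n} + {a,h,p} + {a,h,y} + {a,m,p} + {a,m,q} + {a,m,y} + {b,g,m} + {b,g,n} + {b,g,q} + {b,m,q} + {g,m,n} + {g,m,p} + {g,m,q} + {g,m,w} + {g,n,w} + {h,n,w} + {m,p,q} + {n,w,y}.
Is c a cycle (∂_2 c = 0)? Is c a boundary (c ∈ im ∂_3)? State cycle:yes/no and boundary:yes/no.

n_0=10 n_1=41 n_2=47 n_3=16  [Z2]
∂1: piv[ah,am,an,ap,aq,aw,ay,bg,bh] rk=9  ker:bm,bn,bp,bq,bw,gh,gm,gn,gp,gq,gw,gy,hm,hn,hp,hw,hy,mn,mp,mq,mw,my,np,nq,nw,ny,pq,pw,py,qw,qy,wy
∂2: piv[ahn,ahp,ahw,ahy,amp,amq,amy,anp,anw,any,apq,apy,aqy,awy,bgm,bgn,bgq,bmn,bmq,bnq,bnw,ghm,ghp,gmp,gmw,gnw,gpy,gqw,npw,qwy] rk=30  ker:gmn,gmq,gnq,hmp,hnp,hnw,hny,hpy,mnq,mpq,mpy,mqw,mqy,npy,nwy,pqy,pwy
∂3: piv[ahnp,ahny,ahpy,ampq,ampy,amqy,anpy,apqy,bgmn,bgmq,bgnq,bmnq,npwy] rk=13  ker:gmnq,hnpy,mpqy
∂2c = {a,h} + {a,m} + {a,n} + {a,q} + {b,g} + {b,n} + {g,m} + {g,n} + {g,p} + {h,p} + {h,w} + {h,y} + {m,n} + {m,p} + {m,w} + {m,y} + {n,w} + {n,y} + {p,q} + {w,y}

cycle:no boundary:no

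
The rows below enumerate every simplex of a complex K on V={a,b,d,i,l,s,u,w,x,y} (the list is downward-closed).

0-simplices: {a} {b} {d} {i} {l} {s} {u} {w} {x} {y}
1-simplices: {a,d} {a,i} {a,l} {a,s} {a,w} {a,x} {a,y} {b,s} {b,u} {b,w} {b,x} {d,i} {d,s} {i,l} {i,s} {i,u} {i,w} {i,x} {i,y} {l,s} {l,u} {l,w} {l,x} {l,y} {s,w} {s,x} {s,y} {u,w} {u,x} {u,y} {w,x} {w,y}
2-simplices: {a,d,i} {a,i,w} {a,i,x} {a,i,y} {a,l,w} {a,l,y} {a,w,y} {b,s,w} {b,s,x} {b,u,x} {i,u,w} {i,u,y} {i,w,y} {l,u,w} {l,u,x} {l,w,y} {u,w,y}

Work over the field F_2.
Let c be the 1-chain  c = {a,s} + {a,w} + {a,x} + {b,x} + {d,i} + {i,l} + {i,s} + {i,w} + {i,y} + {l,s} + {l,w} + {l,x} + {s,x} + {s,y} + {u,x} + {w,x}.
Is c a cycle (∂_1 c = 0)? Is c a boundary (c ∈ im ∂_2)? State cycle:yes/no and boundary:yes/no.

n_0=10 n_1=32 n_2=17  [Z2]
∂1: piv[ad,ai,al,as,aw,ax,ay,bs,bu] rk=9  ker:bw,bx,di,ds,il,is,iu,iw,ix,iy,ls,lu,lw,lx,ly,sw,sx,sy,uw,ux,uy,wx,wy
∂2: piv[adi,aiw,aix,aiy,alw,aly,awy,bsw,bsx,bux,iuw,iuy,luw,lux] rk=14  ker:iwy,lwy,uwy
∂1c = {a} + {b} + {d} + {i} + {s} + {u}

cycle:no boundary:no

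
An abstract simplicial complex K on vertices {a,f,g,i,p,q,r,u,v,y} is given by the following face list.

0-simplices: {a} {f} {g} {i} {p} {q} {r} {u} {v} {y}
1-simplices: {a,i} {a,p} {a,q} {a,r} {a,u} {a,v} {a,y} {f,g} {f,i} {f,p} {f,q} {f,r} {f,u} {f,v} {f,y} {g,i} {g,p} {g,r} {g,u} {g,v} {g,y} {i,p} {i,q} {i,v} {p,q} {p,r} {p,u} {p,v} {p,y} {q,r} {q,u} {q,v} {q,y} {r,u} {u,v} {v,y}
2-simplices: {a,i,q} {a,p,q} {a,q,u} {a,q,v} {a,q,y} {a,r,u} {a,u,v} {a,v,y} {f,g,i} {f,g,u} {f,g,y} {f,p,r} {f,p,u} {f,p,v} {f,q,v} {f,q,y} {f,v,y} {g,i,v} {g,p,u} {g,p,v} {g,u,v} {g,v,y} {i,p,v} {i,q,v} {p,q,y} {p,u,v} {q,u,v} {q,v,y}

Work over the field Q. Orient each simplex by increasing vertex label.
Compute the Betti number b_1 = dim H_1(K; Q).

n_0=10 n_1=36 n_2=28  [Q]
∂1: piv[ai,ap,aq,ar,au,av,ay,fg,fi] rk=9  ker:fp,fq,fr,fu,fv,fy,gi,gp,gr,gu,gv,gy,ip,iq,iv,pq,pr,pu,pv,py,qr,qu,qv,qy,ru,uv,vy
∂2: piv[aiq,apq,aqu,aqv,aqy,aru,auv,avy,fgi,fgu,fgy,fpr,fpu,fpv,fqv,fqy,giv,gpu,gpv,guv,ipv,iqv,pqy] rk=23  ker:fvy,gvy,puv,quv,qvy
b_1=(36−9)−23=4

b_1=4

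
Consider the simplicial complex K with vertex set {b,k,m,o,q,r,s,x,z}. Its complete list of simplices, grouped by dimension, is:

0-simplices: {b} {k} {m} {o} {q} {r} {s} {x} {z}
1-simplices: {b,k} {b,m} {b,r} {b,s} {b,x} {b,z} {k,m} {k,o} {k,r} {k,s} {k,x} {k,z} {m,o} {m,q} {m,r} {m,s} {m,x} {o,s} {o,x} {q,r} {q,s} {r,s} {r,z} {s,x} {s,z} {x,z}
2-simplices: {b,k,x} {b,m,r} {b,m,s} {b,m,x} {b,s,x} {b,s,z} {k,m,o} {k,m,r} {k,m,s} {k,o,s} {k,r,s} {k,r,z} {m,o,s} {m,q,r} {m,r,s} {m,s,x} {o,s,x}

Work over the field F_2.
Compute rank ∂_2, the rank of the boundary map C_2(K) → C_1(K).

rank∂_2=14

n_0=9 n_1=26 n_2=17  [Z2]
∂1: piv[bk,bm,br,bs,bx,bz,ko,mq] rk=8  ker:km,kr,ks,kx,kz,mo,mr,ms,mx,os,ox,qr,qs,rs,rz,sx,sz,xz
∂2: piv[bkx,bmr,bms,bmx,bsx,bsz,kmo,kmr,kms,kos,krs,krz,mqr,osx] rk=14  ker:mos,mrs,msx
rk∂_2=14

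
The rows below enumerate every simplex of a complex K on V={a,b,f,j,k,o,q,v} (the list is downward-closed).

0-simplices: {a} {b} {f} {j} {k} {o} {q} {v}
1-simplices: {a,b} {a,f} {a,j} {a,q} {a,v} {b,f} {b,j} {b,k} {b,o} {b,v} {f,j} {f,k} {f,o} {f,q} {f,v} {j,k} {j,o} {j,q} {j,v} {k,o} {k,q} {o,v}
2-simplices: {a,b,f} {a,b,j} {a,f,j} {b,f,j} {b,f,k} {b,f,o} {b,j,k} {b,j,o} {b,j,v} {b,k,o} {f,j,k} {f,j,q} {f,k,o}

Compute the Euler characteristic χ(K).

n_0=8 n_1=22 n_2=13
χ=+8−22+13=-1

χ(K)=-1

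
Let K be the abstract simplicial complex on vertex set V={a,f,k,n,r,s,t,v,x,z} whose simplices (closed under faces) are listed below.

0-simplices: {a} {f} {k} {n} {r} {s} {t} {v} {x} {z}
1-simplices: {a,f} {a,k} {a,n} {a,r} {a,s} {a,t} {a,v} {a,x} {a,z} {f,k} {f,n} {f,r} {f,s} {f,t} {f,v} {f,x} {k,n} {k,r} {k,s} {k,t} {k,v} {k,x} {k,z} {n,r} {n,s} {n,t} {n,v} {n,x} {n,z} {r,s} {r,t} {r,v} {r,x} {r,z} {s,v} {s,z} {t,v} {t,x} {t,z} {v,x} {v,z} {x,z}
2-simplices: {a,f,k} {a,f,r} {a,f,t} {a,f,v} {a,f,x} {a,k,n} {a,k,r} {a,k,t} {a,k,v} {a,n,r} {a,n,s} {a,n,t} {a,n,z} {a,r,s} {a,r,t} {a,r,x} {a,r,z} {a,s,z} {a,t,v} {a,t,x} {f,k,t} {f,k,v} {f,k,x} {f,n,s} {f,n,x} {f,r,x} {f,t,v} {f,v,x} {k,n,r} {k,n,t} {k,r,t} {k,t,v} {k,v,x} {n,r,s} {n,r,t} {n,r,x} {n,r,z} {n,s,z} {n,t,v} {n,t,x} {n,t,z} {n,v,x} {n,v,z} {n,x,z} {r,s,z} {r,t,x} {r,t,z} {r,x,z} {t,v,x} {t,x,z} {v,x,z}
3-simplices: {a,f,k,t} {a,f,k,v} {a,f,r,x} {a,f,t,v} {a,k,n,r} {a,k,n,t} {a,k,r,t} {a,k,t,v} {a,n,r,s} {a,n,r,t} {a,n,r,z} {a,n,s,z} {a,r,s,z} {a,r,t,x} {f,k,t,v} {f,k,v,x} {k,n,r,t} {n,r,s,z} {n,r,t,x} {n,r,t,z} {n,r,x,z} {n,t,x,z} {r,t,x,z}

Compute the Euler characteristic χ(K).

n_0=10 n_1=42 n_2=51 n_3=23
χ=+10−42+51−23=-4

χ(K)=-4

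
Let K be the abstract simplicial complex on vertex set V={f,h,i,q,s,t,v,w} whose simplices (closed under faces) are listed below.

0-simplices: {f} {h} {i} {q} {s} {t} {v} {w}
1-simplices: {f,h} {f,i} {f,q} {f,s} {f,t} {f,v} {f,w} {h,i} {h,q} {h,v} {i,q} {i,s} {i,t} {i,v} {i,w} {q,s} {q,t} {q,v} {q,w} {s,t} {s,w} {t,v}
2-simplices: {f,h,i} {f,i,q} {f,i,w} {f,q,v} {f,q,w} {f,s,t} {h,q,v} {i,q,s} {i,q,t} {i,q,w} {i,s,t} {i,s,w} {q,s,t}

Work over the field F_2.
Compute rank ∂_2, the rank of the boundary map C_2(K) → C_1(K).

rank∂_2=11

n_0=8 n_1=22 n_2=13  [Z2]
∂1: piv[fh,fi,fq,fs,ft,fv,fw] rk=7  ker:hi,hq,hv,iq,is,it,iv,iw,qs,qt,qv,qw,st,sw,tv
∂2: piv[fhi,fiq,fiw,fqv,fqw,fst,hqv,iqs,iqt,ist,isw] rk=11  ker:iqw,qst
rk∂_2=11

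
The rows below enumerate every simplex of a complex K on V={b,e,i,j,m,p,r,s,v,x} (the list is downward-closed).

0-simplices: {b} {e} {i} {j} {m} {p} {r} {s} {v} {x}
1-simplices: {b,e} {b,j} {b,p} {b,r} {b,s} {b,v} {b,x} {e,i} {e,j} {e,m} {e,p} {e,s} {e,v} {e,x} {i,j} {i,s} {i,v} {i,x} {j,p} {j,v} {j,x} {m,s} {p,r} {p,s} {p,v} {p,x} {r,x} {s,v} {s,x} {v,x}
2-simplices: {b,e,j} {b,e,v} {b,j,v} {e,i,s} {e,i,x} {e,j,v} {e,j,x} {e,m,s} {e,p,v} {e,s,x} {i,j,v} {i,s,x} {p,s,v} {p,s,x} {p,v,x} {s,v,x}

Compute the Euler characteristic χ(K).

χ(K)=-4

n_0=10 n_1=30 n_2=16
χ=+10−30+16=-4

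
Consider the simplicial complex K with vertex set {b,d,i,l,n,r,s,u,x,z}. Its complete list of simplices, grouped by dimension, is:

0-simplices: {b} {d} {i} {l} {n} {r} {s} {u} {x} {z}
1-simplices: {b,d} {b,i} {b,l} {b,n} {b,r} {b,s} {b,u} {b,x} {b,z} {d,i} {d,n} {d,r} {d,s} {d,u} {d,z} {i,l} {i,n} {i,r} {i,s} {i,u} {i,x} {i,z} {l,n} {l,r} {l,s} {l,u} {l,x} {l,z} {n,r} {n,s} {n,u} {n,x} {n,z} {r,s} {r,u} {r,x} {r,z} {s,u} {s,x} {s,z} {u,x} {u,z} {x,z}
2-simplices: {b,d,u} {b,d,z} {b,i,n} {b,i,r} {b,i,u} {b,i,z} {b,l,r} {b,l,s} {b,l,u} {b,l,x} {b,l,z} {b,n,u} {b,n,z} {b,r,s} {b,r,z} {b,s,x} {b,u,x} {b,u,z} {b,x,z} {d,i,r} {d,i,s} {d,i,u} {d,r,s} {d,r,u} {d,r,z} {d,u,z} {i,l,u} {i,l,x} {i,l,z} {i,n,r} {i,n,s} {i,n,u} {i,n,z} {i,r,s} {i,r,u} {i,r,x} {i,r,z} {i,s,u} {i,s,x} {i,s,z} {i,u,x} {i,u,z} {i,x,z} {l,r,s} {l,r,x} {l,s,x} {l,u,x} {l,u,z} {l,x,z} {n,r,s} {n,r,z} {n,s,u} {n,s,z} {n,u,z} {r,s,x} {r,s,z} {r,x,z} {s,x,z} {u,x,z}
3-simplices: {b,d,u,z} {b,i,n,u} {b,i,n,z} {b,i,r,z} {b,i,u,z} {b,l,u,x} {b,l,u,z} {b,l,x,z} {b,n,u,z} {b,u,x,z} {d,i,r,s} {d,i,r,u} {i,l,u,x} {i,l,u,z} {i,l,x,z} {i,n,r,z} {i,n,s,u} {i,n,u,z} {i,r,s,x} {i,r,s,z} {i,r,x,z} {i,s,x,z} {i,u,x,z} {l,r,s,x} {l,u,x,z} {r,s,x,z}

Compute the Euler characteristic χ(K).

χ(K)=0

n_0=10 n_1=43 n_2=59 n_3=26
χ=+10−43+59−26=0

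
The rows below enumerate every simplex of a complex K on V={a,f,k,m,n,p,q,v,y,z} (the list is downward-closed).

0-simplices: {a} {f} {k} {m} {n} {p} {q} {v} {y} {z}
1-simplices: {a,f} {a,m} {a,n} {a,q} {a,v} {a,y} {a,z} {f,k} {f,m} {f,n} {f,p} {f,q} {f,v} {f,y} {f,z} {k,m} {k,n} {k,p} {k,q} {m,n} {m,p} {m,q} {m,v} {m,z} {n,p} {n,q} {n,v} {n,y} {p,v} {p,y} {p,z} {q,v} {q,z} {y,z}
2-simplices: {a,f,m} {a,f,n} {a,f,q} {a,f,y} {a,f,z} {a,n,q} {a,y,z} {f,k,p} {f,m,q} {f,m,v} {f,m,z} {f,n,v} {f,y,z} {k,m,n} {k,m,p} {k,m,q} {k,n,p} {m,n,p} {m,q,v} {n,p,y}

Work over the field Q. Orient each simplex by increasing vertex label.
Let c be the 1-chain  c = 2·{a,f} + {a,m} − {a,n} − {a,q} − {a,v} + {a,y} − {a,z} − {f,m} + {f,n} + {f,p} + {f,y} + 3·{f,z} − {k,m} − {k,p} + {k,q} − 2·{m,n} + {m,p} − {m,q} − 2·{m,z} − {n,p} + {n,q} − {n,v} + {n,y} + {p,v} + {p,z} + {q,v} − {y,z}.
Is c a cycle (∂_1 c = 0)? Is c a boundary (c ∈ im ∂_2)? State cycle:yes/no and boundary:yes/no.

cycle:no boundary:no

n_0=10 n_1=34 n_2=20  [Q]
∂1: piv[af,am,an,aq,av,ay,az,fk,fp] rk=9  ker:fm,fn,fq,fv,fy,fz,km,kn,kp,kq,mn,mp,mq,mv,mz,np,nq,nv,ny,pv,py,pz,qv,qz,yz
∂2: piv[afm,afn,afq,afy,afz,anq,ayz,fkp,fmq,fmv,fmz,fnv,kmn,kmp,kmq,knp,mqv,npy] rk=18  ker:fyz,mnp
∂1c = −3·{f} + {k} + 3·{m} − 2·{n} − 2·{p} − {q} + 4·{y}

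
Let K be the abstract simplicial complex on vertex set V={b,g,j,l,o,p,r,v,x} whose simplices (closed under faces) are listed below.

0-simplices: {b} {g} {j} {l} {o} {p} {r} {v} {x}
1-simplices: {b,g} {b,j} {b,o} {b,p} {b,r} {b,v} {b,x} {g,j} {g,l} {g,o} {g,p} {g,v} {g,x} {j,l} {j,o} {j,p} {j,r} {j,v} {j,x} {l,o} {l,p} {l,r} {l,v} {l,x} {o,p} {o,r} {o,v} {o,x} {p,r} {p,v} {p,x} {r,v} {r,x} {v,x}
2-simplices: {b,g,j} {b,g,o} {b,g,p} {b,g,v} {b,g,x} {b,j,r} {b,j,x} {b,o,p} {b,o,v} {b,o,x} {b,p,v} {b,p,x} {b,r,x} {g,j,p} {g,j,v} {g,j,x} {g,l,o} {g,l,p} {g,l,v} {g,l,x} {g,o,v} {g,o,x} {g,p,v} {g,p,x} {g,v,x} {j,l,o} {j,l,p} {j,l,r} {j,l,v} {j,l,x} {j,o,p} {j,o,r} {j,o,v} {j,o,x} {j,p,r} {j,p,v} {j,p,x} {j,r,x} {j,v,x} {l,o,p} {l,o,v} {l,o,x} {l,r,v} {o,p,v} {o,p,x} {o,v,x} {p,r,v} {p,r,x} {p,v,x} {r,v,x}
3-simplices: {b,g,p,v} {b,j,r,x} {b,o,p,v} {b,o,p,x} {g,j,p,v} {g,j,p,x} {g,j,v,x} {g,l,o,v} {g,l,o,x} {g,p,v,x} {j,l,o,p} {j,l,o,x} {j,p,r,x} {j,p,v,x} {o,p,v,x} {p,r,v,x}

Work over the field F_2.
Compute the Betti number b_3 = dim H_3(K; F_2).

n_0=9 n_1=34 n_2=50 n_3=16  [Z2]
∂1: piv[bg,bj,bo,bp,br,bv,bx,gl] rk=8  ker:gj,go,gp,gv,gx,jl,jo,jp,jr,jv,jx,lo,lp,lr,lv,lx,op,or,ov,ox,pr,pv,px,rv,rx,vx
∂2: piv[bgj,bgo,bgp,bgv,bgx,bjr,bjx,bop,bov,box,bpv,bpx,brx,gjp,gjv,glo,glp,glv,glx,gvx,jlo,jlp,jlr,jor,jpr,lrv] rk=26  ker:gjx,gov,gox,gpv,gpx,jlv,jlx,jop,jov,jox,jpv,jpx,jrx,jvx,lop,lov,lox,opv,opx,ovx,prv,prx,pvx,rvx
∂3: piv[bgpv,bjrx,bopv,bopx,gjpv,gjpx,gjvx,glov,glox,gpvx,jlop,jlox,jprx,opvx,prvx] rk=15  ker:jpvx
b_3=(16−15)−0=1

b_3=1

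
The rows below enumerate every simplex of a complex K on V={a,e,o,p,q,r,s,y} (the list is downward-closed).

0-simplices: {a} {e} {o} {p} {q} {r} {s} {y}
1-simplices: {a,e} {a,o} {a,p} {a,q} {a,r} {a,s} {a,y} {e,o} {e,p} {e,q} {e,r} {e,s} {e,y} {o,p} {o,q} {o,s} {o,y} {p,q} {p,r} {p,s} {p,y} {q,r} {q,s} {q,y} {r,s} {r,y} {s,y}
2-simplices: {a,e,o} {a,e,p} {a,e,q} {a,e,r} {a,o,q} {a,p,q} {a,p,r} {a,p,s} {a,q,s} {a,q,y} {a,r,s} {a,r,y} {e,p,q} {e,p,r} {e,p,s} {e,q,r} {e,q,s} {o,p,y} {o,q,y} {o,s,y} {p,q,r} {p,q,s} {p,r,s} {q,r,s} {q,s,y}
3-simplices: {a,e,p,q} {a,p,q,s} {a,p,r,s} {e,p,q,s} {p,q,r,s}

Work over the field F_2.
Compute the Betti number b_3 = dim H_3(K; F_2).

b_3=0

n_0=8 n_1=27 n_2=25 n_3=5  [Z2]
∂1: piv[ae,ao,ap,aq,ar,as,ay] rk=7  ker:eo,ep,eq,er,es,ey,op,oq,os,oy,pq,pr,ps,py,qr,qs,qy,rs,ry,sy
∂2: piv[aeo,aep,aeq,aer,aoq,apq,apr,aps,aqs,aqy,ars,ary,eps,eqr,opy,oqy,osy,qsy] rk=18  ker:epq,epr,eqs,pqr,pqs,prs,qrs
∂3: piv[aepq,apqs,aprs,epqs,pqrs] rk=5
b_3=(5−5)−0=0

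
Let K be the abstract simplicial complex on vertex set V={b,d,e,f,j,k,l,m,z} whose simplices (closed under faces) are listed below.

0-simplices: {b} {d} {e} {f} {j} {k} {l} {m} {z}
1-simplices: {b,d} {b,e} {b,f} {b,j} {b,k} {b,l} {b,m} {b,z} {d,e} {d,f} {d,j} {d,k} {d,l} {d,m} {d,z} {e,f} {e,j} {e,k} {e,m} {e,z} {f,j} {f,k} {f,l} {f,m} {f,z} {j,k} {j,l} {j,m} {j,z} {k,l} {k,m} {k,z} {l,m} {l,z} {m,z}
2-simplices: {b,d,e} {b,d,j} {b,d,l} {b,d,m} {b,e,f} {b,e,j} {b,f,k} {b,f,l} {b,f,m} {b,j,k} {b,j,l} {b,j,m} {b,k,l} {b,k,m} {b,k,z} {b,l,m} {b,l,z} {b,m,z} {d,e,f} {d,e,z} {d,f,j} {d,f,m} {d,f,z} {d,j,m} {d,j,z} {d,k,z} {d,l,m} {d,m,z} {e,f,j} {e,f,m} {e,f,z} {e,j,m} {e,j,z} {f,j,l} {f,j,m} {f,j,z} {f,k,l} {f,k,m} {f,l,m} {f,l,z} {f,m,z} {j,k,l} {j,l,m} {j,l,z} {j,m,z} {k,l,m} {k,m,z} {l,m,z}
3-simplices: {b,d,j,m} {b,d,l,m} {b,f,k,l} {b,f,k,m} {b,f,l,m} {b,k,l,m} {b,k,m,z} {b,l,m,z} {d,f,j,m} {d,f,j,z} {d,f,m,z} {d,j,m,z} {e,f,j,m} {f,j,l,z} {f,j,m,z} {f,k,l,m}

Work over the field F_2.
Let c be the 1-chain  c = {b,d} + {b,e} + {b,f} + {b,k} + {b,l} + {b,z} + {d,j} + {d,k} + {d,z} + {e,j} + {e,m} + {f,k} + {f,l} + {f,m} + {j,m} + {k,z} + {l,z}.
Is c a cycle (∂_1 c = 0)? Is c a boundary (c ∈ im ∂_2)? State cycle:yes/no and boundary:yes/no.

n_0=9 n_1=35 n_2=48 n_3=16  [Z2]
∂1: piv[bd,be,bf,bj,bk,bl,bm,bz] rk=8  ker:de,df,dj,dk,dl,dm,dz,ef,ej,ek,em,ez,fj,fk,fl,fm,fz,jk,jl,jm,jz,kl,km,kz,lm,lz,mz
∂2: piv[bde,bdj,bdl,bdm,bef,bej,bfk,bfl,bfm,bjk,bjl,bjm,bkl,bkm,bkz,blm,blz,bmz,def,dez,dfj,dfz,djz,dkz,dmz,efm] rk=26  ker:dfm,djm,dlm,efj,efz,ejm,ejz,fjl,fjm,fjz,fkl,fkm,flm,flz,fmz,jkl,jlm,jlz,jmz,klm,kmz,lmz
∂3: piv[bdjm,bdlm,bfkl,bfkm,bflm,bklm,bkmz,blmz,dfjm,dfjz,dfmz,djmz,efjm,fjlz] rk=14  ker:fjmz,fklm
∂1c = {e} + {j} + {l} + {m}

cycle:no boundary:no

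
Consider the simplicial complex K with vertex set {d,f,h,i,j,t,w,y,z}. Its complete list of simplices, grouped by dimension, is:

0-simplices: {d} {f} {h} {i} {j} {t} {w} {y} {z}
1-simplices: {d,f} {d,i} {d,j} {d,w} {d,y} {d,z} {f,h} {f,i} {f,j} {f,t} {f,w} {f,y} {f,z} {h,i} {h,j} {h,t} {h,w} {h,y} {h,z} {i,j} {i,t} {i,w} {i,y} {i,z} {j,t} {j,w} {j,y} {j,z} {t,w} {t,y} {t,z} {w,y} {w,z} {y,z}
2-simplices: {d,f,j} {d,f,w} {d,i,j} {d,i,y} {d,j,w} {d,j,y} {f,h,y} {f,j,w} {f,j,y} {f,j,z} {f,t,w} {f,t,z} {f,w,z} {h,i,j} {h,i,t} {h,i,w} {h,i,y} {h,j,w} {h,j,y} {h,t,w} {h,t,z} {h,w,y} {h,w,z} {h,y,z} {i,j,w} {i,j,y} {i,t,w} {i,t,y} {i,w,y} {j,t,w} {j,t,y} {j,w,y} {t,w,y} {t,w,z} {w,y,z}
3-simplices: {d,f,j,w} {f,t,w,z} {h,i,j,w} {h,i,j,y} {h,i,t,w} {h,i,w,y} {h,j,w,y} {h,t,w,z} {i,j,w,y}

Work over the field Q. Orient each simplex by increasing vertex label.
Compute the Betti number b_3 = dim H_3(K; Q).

b_3=1

n_0=9 n_1=34 n_2=35 n_3=9  [Q]
∂1: piv[df,di,dj,dw,dy,dz,fh,ft] rk=8  ker:fi,fj,fw,fy,fz,hi,hj,ht,hw,hy,hz,ij,it,iw,iy,iz,jt,jw,jy,jz,tw,ty,tz,wy,wz,yz
∂2: piv[dfj,dfw,dij,diy,djw,djy,fhy,fjy,fjz,ftw,ftz,fwz,hij,hit,hiw,hiy,hjw,htw,htz,hwy,hyz,ity,jtw] rk=23  ker:fjw,hjy,hwz,ijw,ijy,itw,iwy,jty,jwy,twy,twz,wyz
∂3: piv[dfjw,ftwz,hijw,hijy,hitw,hiwy,hjwy,htwz] rk=8  ker:ijwy
b_3=(9−8)−0=1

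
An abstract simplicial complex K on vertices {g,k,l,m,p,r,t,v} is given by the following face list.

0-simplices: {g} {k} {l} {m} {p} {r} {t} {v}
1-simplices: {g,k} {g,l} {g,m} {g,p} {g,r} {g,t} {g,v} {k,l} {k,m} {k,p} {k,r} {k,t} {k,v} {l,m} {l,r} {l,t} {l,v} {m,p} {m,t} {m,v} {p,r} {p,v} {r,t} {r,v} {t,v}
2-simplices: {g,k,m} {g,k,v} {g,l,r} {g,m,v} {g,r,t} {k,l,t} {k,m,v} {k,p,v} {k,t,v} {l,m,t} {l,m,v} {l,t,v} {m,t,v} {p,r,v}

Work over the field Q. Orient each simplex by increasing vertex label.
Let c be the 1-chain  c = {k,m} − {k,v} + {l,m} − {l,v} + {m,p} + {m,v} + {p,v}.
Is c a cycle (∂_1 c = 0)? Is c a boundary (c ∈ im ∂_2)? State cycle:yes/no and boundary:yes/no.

cycle:yes boundary:no

n_0=8 n_1=25 n_2=14  [Q]
∂1: piv[gk,gl,gm,gp,gr,gt,gv] rk=7  ker:kl,km,kp,kr,kt,kv,lm,lr,lt,lv,mp,mt,mv,pr,pv,rt,rv,tv
∂2: piv[gkm,gkv,glr,gmv,grt,klt,kpv,ktv,lmt,lmv,ltv,prv] rk=12  ker:kmv,mtv
∂1c = 0
c vs im∂2: residual ≠ 0 ⇒ not boundary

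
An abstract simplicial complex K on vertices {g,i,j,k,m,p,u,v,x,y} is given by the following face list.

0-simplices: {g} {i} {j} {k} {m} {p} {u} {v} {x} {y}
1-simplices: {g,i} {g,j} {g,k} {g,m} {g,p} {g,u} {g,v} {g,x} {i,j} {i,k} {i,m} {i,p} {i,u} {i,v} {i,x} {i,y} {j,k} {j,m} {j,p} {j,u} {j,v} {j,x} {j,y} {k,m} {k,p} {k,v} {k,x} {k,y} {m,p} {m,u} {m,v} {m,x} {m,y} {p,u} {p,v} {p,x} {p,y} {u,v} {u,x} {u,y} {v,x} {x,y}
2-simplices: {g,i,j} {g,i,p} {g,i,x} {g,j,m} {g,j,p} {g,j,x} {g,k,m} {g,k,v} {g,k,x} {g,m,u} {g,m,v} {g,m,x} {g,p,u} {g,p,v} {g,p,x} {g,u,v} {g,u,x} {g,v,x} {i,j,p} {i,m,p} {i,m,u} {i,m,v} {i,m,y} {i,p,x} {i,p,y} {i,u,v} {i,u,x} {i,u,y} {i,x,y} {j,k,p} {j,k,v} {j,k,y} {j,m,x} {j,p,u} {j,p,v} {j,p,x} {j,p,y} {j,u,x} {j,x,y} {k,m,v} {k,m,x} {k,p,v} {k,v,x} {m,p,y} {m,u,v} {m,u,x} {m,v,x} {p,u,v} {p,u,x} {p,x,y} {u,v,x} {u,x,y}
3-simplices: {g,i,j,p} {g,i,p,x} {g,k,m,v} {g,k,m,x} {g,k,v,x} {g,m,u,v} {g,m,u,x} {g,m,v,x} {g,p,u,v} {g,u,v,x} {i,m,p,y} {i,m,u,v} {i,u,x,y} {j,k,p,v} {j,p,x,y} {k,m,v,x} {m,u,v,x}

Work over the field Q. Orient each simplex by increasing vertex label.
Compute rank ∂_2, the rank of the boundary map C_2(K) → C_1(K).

n_0=10 n_1=42 n_2=52 n_3=17  [Q]
∂1: piv[gi,gj,gk,gm,gp,gu,gv,gx,iy] rk=9  ker:ij,ik,im,ip,iu,iv,ix,jk,jm,jp,ju,jv,jx,jy,km,kp,kv,kx,ky,mp,mu,mv,mx,my,pu,pv,px,py,uv,ux,uy,vx,xy
∂2: piv[gij,gip,gix,gjm,gjp,gjx,gkm,gkv,gkx,gmu,gmv,gmx,gpu,gpv,gpx,guv,gux,gvx,imp,imu,imv,imy,ipy,iux,iuy,ixy,jkp,jkv,jky,jpu,jpv,jpy] rk=32  ker:ijp,ipx,iuv,jmx,jpx,jux,jxy,kmv,kmx,kpv,kvx,mpy,muv,mux,mvx,puv,pux,pxy,uvx,uxy
∂3: piv[gijp,gipx,gkmv,gkmx,gkvx,gmuv,gmux,gmvx,gpuv,guvx,impy,imuv,iuxy,jkpv,jpxy] rk=15  ker:kmvx,muvx
rk∂_2=32

rank∂_2=32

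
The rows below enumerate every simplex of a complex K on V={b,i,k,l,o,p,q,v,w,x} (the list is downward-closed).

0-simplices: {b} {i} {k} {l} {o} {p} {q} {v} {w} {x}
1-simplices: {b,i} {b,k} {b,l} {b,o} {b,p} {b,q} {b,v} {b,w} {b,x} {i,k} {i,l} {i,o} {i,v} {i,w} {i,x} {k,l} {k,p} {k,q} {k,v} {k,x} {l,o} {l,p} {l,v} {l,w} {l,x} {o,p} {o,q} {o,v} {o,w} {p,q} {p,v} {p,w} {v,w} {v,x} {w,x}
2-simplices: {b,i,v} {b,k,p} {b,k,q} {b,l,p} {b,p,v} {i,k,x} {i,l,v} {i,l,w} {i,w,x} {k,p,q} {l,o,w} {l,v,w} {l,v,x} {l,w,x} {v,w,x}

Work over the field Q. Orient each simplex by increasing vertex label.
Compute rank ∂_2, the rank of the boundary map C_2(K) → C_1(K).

rank∂_2=14

n_0=10 n_1=35 n_2=15  [Q]
∂1: piv[bi,bk,bl,bo,bp,bq,bv,bw,bx] rk=9  ker:ik,il,io,iv,iw,ix,kl,kp,kq,kv,kx,lo,lp,lv,lw,lx,op,oq,ov,ow,pq,pv,pw,vw,vx,wx
∂2: piv[biv,bkp,bkq,blp,bpv,ikx,ilv,ilw,iwx,kpq,low,lvw,lvx,lwx] rk=14  ker:vwx
rk∂_2=14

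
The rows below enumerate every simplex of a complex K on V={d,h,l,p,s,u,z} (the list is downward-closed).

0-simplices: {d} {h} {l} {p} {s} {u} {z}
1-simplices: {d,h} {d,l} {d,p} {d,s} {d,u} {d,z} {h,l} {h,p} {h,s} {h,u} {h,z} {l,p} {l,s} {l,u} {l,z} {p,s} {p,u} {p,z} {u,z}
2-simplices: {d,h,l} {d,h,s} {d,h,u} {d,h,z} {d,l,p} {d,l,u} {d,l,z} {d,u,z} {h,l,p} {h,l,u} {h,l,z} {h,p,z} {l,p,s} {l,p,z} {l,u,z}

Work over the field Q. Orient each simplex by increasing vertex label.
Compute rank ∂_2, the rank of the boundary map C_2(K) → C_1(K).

n_0=7 n_1=19 n_2=15  [Q]
∂1: piv[dh,dl,dp,ds,du,dz] rk=6  ker:hl,hp,hs,hu,hz,lp,ls,lu,lz,ps,pu,pz,uz
∂2: piv[dhl,dhs,dhu,dhz,dlp,dlu,dlz,duz,hlp,hpz,lps] rk=11  ker:hlu,hlz,lpz,luz
rk∂_2=11

rank∂_2=11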